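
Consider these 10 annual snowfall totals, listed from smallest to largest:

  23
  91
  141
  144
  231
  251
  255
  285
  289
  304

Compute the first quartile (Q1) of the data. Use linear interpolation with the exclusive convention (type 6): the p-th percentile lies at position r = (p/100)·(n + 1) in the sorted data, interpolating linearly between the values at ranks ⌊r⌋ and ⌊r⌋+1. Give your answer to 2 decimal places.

128.50

n = 10.
r = (25/100)·(10 + 1) = 2.75.
Rank 2 is 91 and rank 3 is 141.
Interpolate: 91 + 0.75·(141 − 91) = 91 + 0.75·50 = 128.5.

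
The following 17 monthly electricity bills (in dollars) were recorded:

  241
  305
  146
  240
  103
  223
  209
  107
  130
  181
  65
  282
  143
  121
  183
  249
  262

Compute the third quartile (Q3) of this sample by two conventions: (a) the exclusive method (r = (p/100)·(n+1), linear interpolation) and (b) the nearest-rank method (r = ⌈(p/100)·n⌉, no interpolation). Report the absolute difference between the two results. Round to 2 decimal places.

Sorted: 65, 103, 107, 121, 130, 143, 146, 181, 183, 209, 223, 240, 241, 249, 262, 282, 305.
n = 17.
(a) r = 13.5; between ranks 13 (241) and 14 (249): 245.
(b) the nearest-rank method: rank 13 → 241.
|245 − 241| = 4.

4.00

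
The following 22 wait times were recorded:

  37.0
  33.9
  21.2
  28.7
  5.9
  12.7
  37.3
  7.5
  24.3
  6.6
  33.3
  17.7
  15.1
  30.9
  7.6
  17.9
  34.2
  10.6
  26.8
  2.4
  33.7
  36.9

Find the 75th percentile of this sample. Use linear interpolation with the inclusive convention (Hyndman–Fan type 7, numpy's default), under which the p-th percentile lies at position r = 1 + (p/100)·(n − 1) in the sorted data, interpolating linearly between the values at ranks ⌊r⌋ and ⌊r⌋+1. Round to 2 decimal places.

33.60

Sorted: 2.4, 5.9, 6.6, 7.5, 7.6, 10.6, 12.7, 15.1, 17.7, 17.9, 21.2, 24.3, 26.8, 28.7, 30.9, 33.3, 33.7, 33.9, 34.2, 36.9, 37.0, 37.3.
n = 22.
r = 1 + (75/100)·(22 − 1) = 1 + 15.75 = 16.75.
Rank 16 is 33.3 and rank 17 is 33.7.
Interpolate: 33.3 + 0.75·(33.7 − 33.3) = 33.3 + 0.75·0.4 = 33.6.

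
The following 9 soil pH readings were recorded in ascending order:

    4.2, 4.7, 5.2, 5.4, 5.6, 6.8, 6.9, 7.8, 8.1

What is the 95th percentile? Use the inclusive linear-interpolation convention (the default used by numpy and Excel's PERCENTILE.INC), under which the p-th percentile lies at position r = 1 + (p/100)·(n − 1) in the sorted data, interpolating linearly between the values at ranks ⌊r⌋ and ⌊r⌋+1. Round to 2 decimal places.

7.98

n = 9.
r = 1 + (95/100)·(9 − 1) = 1 + 7.6 = 8.6.
Rank 8 is 7.8 and rank 9 is 8.1.
Interpolate: 7.8 + 0.6·(8.1 − 7.8) = 7.8 + 0.6·0.3 = 7.98.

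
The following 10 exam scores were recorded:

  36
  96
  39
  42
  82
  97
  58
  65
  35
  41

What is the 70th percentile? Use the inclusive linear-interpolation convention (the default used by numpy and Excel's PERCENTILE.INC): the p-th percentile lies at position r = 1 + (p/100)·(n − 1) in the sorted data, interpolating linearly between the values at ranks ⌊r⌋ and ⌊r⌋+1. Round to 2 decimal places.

70.10

Sorted: 35, 36, 39, 41, 42, 58, 65, 82, 96, 97.
n = 10.
r = 1 + (70/100)·(10 − 1) = 1 + 6.3 = 7.3.
Rank 7 is 65 and rank 8 is 82.
Interpolate: 65 + 0.3·(82 − 65) = 65 + 0.3·17 = 70.1.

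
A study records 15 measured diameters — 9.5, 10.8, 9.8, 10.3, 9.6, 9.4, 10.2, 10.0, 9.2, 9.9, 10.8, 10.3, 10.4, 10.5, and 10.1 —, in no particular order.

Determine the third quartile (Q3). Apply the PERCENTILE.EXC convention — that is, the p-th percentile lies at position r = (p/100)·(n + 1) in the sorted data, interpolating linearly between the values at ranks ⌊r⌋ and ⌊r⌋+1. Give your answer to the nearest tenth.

Sorted: 9.2, 9.4, 9.5, 9.6, 9.8, 9.9, 10.0, 10.1, 10.2, 10.3, 10.3, 10.4, 10.5, 10.8, 10.8.
n = 15.
r = (75/100)·(15 + 1) = 12.
r is an integer, so P75 is the value at rank 12: 10.4.

10.4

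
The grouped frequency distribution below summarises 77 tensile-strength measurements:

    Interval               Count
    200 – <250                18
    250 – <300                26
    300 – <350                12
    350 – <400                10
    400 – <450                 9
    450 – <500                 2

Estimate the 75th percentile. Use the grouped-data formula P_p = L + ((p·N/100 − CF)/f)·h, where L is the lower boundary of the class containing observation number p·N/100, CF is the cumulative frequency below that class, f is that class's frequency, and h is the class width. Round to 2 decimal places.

358.75

N = 77; target position k = 75/100 · 77 = 57.75.
Cumulative frequencies: 18, 44, 56, 66, 75, 77.
Observation 57.75 falls in the class 350 – <400.
L = 350, CF = 56, f = 10, h = 50.
P75 = 350 + ((57.75 − 56)/10)·50 = 350 + 8.75 = 358.75.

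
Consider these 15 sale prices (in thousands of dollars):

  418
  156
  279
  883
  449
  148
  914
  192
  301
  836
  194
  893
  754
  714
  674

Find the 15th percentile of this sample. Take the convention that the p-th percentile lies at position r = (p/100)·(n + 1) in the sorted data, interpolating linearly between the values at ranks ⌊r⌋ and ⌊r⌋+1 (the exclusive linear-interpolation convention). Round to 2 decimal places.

Sorted: 148, 156, 192, 194, 279, 301, 418, 449, 674, 714, 754, 836, 883, 893, 914.
n = 15.
r = (15/100)·(15 + 1) = 2.4.
Rank 2 is 156 and rank 3 is 192.
Interpolate: 156 + 0.4·(192 − 156) = 156 + 0.4·36 = 170.4.

170.40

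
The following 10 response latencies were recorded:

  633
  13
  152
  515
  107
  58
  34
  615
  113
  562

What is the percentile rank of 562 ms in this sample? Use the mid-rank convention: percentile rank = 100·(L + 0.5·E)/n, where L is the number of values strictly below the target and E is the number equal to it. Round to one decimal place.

75.0

Sorted: 13, 34, 58, 107, 113, 152, 515, 562, 615, 633.
Count below 562: L = 7; count equal: E = 1; n = 10.
Percentile rank = 100·(7 + 0.5·1)/10 = 100·7.5/10 = 75.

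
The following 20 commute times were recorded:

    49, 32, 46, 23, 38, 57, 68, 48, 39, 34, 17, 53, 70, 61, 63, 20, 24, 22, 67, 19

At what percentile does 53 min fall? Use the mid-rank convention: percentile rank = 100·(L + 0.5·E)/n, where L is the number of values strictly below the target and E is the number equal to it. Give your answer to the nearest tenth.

Sorted: 17, 19, 20, 22, 23, 24, 32, 34, 38, 39, 46, 48, 49, 53, 57, 61, 63, 67, 68, 70.
Count below 53: L = 13; count equal: E = 1; n = 20.
Percentile rank = 100·(13 + 0.5·1)/20 = 100·13.5/20 = 67.5.

67.5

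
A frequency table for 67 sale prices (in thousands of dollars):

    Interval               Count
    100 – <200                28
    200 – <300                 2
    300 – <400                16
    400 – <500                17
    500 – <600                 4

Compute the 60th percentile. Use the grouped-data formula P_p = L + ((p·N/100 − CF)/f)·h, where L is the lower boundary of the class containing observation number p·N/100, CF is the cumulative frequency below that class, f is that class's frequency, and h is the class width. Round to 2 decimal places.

363.75

N = 67; target position k = 60/100 · 67 = 40.2.
Cumulative frequencies: 28, 30, 46, 63, 67.
Observation 40.2 falls in the class 300 – <400.
L = 300, CF = 30, f = 16, h = 100.
P60 = 300 + ((40.2 − 30)/16)·100 = 300 + 63.75 = 363.75.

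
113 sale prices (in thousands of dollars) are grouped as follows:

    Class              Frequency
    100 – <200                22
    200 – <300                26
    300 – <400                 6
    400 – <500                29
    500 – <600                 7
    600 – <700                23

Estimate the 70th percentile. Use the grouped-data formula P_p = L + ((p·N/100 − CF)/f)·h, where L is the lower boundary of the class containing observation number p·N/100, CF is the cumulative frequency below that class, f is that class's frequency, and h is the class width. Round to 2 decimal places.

486.55

N = 113; target position k = 70/100 · 113 = 79.1.
Cumulative frequencies: 22, 48, 54, 83, 90, 113.
Observation 79.1 falls in the class 400 – <500.
L = 400, CF = 54, f = 29, h = 100.
P70 = 400 + ((79.1 − 54)/29)·100 = 400 + 86.5517 = 486.552.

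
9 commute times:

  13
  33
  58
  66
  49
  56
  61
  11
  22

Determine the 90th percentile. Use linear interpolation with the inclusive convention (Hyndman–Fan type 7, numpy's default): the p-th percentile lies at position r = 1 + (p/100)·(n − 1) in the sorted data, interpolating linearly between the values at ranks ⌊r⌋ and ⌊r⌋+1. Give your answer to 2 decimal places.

Sorted: 11, 13, 22, 33, 49, 56, 58, 61, 66.
n = 9.
r = 1 + (90/100)·(9 − 1) = 1 + 7.2 = 8.2.
Rank 8 is 61 and rank 9 is 66.
Interpolate: 61 + 0.2·(66 − 61) = 61 + 0.2·5 = 62.

62.00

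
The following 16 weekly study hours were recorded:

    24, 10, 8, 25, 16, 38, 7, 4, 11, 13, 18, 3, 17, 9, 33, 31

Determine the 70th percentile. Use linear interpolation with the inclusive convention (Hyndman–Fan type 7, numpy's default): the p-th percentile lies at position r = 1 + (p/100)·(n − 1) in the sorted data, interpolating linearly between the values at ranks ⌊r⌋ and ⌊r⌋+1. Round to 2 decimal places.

Sorted: 3, 4, 7, 8, 9, 10, 11, 13, 16, 17, 18, 24, 25, 31, 33, 38.
n = 16.
r = 1 + (70/100)·(16 − 1) = 1 + 10.5 = 11.5.
Rank 11 is 18 and rank 12 is 24.
Interpolate: 18 + 0.5·(24 − 18) = 18 + 0.5·6 = 21.

21.00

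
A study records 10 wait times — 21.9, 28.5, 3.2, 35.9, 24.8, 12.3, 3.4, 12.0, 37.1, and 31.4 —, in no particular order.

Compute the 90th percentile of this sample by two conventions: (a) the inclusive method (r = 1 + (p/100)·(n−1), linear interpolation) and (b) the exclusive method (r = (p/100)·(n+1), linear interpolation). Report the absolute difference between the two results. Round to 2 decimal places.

0.96

Sorted: 3.2, 3.4, 12.0, 12.3, 21.9, 24.8, 28.5, 31.4, 35.9, 37.1.
n = 10.
(a) r = 9.1; between ranks 9 (35.9) and 10 (37.1): 36.02.
(b) r = 9.9; between ranks 9 (35.9) and 10 (37.1): 36.98.
|36.02 − 36.98| = 0.96.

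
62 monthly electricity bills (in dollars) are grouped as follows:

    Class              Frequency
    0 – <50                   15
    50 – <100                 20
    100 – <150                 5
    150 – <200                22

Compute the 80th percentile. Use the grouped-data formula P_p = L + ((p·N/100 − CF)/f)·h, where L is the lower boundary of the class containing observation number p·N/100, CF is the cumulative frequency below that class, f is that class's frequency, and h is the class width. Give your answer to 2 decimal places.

N = 62; target position k = 80/100 · 62 = 49.6.
Cumulative frequencies: 15, 35, 40, 62.
Observation 49.6 falls in the class 150 – <200.
L = 150, CF = 40, f = 22, h = 50.
P80 = 150 + ((49.6 − 40)/22)·50 = 150 + 21.8182 = 171.818.

171.82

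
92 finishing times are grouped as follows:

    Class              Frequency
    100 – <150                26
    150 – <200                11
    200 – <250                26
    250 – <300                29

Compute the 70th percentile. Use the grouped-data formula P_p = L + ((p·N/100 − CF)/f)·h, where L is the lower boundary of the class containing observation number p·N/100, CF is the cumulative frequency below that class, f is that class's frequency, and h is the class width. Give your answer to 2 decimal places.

N = 92; target position k = 70/100 · 92 = 64.4.
Cumulative frequencies: 26, 37, 63, 92.
Observation 64.4 falls in the class 250 – <300.
L = 250, CF = 63, f = 29, h = 50.
P70 = 250 + ((64.4 − 63)/29)·50 = 250 + 2.41379 = 252.414.

252.41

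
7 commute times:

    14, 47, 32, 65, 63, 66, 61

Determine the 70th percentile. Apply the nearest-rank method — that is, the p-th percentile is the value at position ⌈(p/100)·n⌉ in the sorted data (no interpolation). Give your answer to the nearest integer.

Sorted: 14, 32, 47, 61, 63, 65, 66.
n = 7.
Position = ⌈70/100 · 7⌉ = ⌈4.9⌉ = 5.
The value at rank 5 is 63.

63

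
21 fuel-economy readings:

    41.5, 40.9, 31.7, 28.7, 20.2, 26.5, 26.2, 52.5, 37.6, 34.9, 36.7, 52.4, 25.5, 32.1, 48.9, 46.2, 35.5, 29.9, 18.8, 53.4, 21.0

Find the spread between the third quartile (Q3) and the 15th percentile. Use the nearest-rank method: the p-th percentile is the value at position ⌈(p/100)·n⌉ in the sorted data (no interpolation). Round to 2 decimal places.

Sorted: 18.8, 20.2, 21.0, 25.5, 26.2, 26.5, 28.7, 29.9, 31.7, 32.1, 34.9, 35.5, 36.7, 37.6, 40.9, 41.5, 46.2, 48.9, 52.4, 52.5, 53.4.
n = 21.
P15: rank ⌈15/100·21⌉ = 4 → 25.5.
P75: rank ⌈75/100·21⌉ = 16 → 41.5.
Difference: 41.5 − 25.5 = 16.

16.00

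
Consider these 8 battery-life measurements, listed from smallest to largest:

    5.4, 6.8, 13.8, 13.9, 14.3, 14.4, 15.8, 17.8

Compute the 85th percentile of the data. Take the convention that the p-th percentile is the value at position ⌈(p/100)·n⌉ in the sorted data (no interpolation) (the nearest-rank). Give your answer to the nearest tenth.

15.8

n = 8.
Position = ⌈85/100 · 8⌉ = ⌈6.8⌉ = 7.
The value at rank 7 is 15.8.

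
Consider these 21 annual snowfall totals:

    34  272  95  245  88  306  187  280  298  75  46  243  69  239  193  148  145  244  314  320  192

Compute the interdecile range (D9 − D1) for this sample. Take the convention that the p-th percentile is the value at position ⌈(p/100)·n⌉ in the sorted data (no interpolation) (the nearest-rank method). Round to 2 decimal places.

237.00

Sorted: 34, 46, 69, 75, 88, 95, 145, 148, 187, 192, 193, 239, 243, 244, 245, 272, 280, 298, 306, 314, 320.
n = 21.
P10: rank ⌈10/100·21⌉ = 3 → 69.
P90: rank ⌈90/100·21⌉ = 19 → 306.
Difference: 306 − 69 = 237.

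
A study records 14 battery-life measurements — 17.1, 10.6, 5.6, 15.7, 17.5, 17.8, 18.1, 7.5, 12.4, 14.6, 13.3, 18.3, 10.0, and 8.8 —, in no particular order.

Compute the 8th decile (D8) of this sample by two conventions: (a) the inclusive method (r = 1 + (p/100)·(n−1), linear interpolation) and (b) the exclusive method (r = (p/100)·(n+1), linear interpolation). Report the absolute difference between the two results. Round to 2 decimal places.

0.18

Sorted: 5.6, 7.5, 8.8, 10.0, 10.6, 12.4, 13.3, 14.6, 15.7, 17.1, 17.5, 17.8, 18.1, 18.3.
n = 14.
(a) r = 11.4; between ranks 11 (17.5) and 12 (17.8): 17.62.
(b) r = 12 → value at rank 12 = 17.8.
|17.62 − 17.8| = 0.18.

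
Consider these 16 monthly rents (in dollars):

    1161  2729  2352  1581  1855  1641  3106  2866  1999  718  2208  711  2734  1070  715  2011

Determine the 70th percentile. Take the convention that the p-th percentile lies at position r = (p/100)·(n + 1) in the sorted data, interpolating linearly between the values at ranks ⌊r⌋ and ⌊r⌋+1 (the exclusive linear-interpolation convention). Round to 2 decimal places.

Sorted: 711, 715, 718, 1070, 1161, 1581, 1641, 1855, 1999, 2011, 2208, 2352, 2729, 2734, 2866, 3106.
n = 16.
r = (70/100)·(16 + 1) = 11.9.
Rank 11 is 2208 and rank 12 is 2352.
Interpolate: 2208 + 0.9·(2352 − 2208) = 2208 + 0.9·144 = 2337.6.

2337.60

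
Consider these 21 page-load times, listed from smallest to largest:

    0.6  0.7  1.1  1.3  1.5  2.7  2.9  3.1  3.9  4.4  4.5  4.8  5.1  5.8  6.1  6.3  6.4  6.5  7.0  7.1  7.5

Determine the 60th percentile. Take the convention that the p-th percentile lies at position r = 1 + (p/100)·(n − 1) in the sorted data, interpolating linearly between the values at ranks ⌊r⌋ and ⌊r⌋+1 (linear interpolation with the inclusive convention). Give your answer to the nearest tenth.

n = 21.
r = 1 + (60/100)·(21 − 1) = 1 + 12 = 13.
r is an integer, so P60 is the value at rank 13: 5.1.

5.1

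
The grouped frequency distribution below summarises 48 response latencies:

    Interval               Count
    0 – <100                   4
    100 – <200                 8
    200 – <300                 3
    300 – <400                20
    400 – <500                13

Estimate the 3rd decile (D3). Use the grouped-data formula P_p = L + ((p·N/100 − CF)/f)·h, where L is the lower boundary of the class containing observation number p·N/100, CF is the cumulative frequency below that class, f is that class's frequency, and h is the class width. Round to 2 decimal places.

N = 48; target position k = 30/100 · 48 = 14.4.
Cumulative frequencies: 4, 12, 15, 35, 48.
Observation 14.4 falls in the class 200 – <300.
L = 200, CF = 12, f = 3, h = 100.
P30 = 200 + ((14.4 − 12)/3)·100 = 200 + 80 = 280.

280.00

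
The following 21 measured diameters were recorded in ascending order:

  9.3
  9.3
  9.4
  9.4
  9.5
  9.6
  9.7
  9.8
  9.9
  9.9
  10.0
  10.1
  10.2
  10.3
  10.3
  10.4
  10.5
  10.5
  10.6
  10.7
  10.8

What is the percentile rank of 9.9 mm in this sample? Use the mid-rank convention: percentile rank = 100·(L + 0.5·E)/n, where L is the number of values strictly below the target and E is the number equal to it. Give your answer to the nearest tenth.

42.9

Count below 9.9: L = 8; count equal: E = 2; n = 21.
Percentile rank = 100·(8 + 0.5·2)/21 = 100·9/21 = 42.86.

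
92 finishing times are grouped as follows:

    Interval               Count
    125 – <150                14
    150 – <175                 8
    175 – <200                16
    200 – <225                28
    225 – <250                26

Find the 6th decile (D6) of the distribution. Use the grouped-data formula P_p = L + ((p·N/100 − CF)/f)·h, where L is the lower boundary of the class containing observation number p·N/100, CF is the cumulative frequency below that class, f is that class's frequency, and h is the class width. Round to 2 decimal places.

215.36

N = 92; target position k = 60/100 · 92 = 55.2.
Cumulative frequencies: 14, 22, 38, 66, 92.
Observation 55.2 falls in the class 200 – <225.
L = 200, CF = 38, f = 28, h = 25.
P60 = 200 + ((55.2 − 38)/28)·25 = 200 + 15.3571 = 215.357.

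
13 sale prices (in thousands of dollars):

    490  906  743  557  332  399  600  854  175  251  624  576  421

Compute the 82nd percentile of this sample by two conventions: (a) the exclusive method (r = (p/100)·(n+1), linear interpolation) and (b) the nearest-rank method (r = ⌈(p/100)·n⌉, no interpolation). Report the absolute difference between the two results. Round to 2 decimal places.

53.28

Sorted: 175, 251, 332, 399, 421, 490, 557, 576, 600, 624, 743, 854, 906.
n = 13.
(a) r = 11.48; between ranks 11 (743) and 12 (854): 796.28.
(b) the nearest-rank method: rank 11 → 743.
|796.28 − 743| = 53.28.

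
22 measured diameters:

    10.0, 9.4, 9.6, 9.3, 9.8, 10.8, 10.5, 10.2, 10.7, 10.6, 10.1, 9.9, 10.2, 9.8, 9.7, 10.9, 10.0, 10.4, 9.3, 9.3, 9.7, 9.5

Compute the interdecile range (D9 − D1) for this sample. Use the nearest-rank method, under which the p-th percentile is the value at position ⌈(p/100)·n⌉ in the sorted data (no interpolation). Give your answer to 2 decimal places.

Sorted: 9.3, 9.3, 9.3, 9.4, 9.5, 9.6, 9.7, 9.7, 9.8, 9.8, 9.9, 10.0, 10.0, 10.1, 10.2, 10.2, 10.4, 10.5, 10.6, 10.7, 10.8, 10.9.
n = 22.
P10: rank ⌈10/100·22⌉ = 3 → 9.3.
P90: rank ⌈90/100·22⌉ = 20 → 10.7.
Difference: 10.7 − 9.3 = 1.4.

1.40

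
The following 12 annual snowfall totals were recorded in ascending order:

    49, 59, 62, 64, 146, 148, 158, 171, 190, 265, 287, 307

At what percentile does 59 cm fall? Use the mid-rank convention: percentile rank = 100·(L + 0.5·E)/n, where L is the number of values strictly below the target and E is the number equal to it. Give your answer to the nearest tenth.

12.5

Count below 59: L = 1; count equal: E = 1; n = 12.
Percentile rank = 100·(1 + 0.5·1)/12 = 100·1.5/12 = 12.5.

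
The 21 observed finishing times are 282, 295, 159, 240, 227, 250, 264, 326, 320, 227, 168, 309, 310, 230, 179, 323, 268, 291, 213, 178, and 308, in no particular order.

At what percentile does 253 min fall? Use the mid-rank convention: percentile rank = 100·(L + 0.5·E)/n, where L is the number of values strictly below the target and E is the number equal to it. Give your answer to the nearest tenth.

Sorted: 159, 168, 178, 179, 213, 227, 227, 230, 240, 250, 264, 268, 282, 291, 295, 308, 309, 310, 320, 323, 326.
Count below 253: L = 10; count equal: E = 0; n = 21.
Percentile rank = 100·(10 + 0.5·0)/21 = 100·10/21 = 47.62.

47.6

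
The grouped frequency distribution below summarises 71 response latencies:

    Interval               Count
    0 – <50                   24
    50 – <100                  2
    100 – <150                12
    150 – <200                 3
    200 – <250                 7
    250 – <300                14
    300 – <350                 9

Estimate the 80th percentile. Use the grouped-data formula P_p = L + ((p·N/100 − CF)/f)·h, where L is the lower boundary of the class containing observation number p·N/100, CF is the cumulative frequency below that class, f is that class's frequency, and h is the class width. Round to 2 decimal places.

N = 71; target position k = 80/100 · 71 = 56.8.
Cumulative frequencies: 24, 26, 38, 41, 48, 62, 71.
Observation 56.8 falls in the class 250 – <300.
L = 250, CF = 48, f = 14, h = 50.
P80 = 250 + ((56.8 − 48)/14)·50 = 250 + 31.4286 = 281.429.

281.43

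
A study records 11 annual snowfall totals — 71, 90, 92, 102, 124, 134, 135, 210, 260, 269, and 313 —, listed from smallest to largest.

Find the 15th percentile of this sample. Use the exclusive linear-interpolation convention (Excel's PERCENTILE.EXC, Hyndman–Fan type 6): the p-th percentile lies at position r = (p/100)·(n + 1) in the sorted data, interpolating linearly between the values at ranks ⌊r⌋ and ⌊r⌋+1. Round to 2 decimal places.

n = 11.
r = (15/100)·(11 + 1) = 1.8.
Rank 1 is 71 and rank 2 is 90.
Interpolate: 71 + 0.8·(90 − 71) = 71 + 0.8·19 = 86.2.

86.20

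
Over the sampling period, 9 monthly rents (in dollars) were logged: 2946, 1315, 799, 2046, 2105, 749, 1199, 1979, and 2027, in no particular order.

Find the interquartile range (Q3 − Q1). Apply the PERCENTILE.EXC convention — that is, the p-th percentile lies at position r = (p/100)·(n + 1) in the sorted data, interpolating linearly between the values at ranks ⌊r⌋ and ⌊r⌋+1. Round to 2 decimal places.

1076.50

Sorted: 749, 799, 1199, 1315, 1979, 2027, 2046, 2105, 2946.
n = 9.
P25: r = 2.5; ranks 2–3 are 799, 1199; interpolating gives 999.
P75: r = 7.5; ranks 7–8 are 2046, 2105; interpolating gives 2075.5.
Difference: 2075.5 − 999 = 1076.5.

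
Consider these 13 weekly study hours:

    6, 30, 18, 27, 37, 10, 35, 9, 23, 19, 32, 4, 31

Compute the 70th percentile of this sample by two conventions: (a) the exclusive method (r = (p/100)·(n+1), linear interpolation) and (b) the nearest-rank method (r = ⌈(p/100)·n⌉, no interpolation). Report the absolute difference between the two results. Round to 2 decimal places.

Sorted: 4, 6, 9, 10, 18, 19, 23, 27, 30, 31, 32, 35, 37.
n = 13.
(a) r = 9.8; between ranks 9 (30) and 10 (31): 30.8.
(b) the nearest-rank method: rank 10 → 31.
|30.8 − 31| = 0.2.

0.20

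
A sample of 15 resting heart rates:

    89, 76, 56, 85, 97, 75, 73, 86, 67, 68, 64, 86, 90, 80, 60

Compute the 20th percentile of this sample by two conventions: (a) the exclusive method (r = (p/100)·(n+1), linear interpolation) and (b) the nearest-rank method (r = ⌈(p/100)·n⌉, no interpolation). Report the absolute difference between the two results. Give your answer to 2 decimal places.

Sorted: 56, 60, 64, 67, 68, 73, 75, 76, 80, 85, 86, 86, 89, 90, 97.
n = 15.
(a) r = 3.2; between ranks 3 (64) and 4 (67): 64.6.
(b) the nearest-rank method: rank 3 → 64.
|64.6 − 64| = 0.6.

0.60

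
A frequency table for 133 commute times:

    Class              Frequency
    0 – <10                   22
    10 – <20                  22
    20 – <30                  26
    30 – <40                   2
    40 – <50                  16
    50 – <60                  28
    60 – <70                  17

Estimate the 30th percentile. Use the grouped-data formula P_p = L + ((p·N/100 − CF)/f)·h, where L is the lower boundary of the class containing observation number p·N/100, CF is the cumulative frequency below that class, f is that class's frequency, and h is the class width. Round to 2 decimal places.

18.14

N = 133; target position k = 30/100 · 133 = 39.9.
Cumulative frequencies: 22, 44, 70, 72, 88, 116, 133.
Observation 39.9 falls in the class 10 – <20.
L = 10, CF = 22, f = 22, h = 10.
P30 = 10 + ((39.9 − 22)/22)·10 = 10 + 8.13636 = 18.1364.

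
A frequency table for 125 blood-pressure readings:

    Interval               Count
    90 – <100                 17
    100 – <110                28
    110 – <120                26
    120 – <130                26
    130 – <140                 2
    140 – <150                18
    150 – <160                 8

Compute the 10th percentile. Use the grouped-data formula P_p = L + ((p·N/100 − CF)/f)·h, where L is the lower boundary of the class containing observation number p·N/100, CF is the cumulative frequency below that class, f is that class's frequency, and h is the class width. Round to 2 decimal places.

97.35

N = 125; target position k = 10/100 · 125 = 12.5.
Cumulative frequencies: 17, 45, 71, 97, 99, 117, 125.
Observation 12.5 falls in the class 90 – <100.
L = 90, CF = 0, f = 17, h = 10.
P10 = 90 + ((12.5 − 0)/17)·10 = 90 + 7.35294 = 97.3529.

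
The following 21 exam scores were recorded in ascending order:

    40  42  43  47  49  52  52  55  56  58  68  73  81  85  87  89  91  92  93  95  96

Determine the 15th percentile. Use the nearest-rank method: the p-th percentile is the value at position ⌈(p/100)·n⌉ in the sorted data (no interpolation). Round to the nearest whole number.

47

n = 21.
Position = ⌈15/100 · 21⌉ = ⌈3.15⌉ = 4.
The value at rank 4 is 47.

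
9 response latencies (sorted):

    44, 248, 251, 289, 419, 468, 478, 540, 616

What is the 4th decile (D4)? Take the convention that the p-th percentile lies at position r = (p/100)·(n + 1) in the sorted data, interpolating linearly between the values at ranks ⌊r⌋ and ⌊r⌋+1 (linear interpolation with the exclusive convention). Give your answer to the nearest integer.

n = 9.
r = (40/100)·(9 + 1) = 4.
r is an integer, so P40 is the value at rank 4: 289.

289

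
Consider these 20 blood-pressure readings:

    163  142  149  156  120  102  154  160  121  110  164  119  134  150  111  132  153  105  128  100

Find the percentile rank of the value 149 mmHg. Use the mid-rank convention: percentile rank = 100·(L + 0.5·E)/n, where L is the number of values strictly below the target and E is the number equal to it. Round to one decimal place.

Sorted: 100, 102, 105, 110, 111, 119, 120, 121, 128, 132, 134, 142, 149, 150, 153, 154, 156, 160, 163, 164.
Count below 149: L = 12; count equal: E = 1; n = 20.
Percentile rank = 100·(12 + 0.5·1)/20 = 100·12.5/20 = 62.5.

62.5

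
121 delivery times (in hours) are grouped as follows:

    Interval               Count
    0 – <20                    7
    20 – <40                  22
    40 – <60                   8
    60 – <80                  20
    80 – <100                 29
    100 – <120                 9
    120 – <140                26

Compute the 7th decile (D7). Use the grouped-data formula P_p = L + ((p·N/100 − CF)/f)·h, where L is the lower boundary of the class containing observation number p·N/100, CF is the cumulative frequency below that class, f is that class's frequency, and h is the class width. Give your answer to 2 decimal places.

99.10

N = 121; target position k = 70/100 · 121 = 84.7.
Cumulative frequencies: 7, 29, 37, 57, 86, 95, 121.
Observation 84.7 falls in the class 80 – <100.
L = 80, CF = 57, f = 29, h = 20.
P70 = 80 + ((84.7 − 57)/29)·20 = 80 + 19.1034 = 99.1034.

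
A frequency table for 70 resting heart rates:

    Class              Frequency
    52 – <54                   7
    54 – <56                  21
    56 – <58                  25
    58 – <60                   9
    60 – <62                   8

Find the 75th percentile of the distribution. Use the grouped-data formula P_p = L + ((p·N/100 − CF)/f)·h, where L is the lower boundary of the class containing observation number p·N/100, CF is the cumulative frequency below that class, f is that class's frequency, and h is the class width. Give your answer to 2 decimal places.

57.96

N = 70; target position k = 75/100 · 70 = 52.5.
Cumulative frequencies: 7, 28, 53, 62, 70.
Observation 52.5 falls in the class 56 – <58.
L = 56, CF = 28, f = 25, h = 2.
P75 = 56 + ((52.5 − 28)/25)·2 = 56 + 1.96 = 57.96.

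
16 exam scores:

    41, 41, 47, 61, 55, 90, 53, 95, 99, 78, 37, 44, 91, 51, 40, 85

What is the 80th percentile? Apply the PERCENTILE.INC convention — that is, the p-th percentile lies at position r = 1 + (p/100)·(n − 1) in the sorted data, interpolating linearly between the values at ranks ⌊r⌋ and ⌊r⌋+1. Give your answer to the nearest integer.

Sorted: 37, 40, 41, 41, 44, 47, 51, 53, 55, 61, 78, 85, 90, 91, 95, 99.
n = 16.
r = 1 + (80/100)·(16 − 1) = 1 + 12 = 13.
r is an integer, so P80 is the value at rank 13: 90.

90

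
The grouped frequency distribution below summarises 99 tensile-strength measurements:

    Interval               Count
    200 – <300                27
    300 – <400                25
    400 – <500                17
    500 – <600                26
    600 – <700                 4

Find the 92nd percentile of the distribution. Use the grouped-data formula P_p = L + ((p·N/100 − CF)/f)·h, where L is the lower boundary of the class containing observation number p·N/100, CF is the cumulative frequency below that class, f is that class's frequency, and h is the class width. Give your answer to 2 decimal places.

584.92

N = 99; target position k = 92/100 · 99 = 91.08.
Cumulative frequencies: 27, 52, 69, 95, 99.
Observation 91.08 falls in the class 500 – <600.
L = 500, CF = 69, f = 26, h = 100.
P92 = 500 + ((91.08 − 69)/26)·100 = 500 + 84.9231 = 584.923.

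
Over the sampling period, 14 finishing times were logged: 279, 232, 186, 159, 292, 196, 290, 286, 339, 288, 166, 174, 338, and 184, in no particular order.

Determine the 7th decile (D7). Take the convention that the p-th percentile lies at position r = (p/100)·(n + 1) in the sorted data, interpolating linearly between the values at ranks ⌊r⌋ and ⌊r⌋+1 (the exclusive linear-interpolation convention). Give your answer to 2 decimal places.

Sorted: 159, 166, 174, 184, 186, 196, 232, 279, 286, 288, 290, 292, 338, 339.
n = 14.
r = (70/100)·(14 + 1) = 10.5.
Rank 10 is 288 and rank 11 is 290.
Interpolate: 288 + 0.5·(290 − 288) = 288 + 0.5·2 = 289.

289.00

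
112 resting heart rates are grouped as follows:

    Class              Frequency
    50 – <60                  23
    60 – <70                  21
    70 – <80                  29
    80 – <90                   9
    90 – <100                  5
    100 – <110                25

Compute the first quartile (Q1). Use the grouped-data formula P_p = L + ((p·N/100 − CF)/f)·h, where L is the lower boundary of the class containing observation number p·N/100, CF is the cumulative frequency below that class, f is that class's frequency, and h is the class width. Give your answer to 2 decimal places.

N = 112; target position k = 25/100 · 112 = 28.
Cumulative frequencies: 23, 44, 73, 82, 87, 112.
Observation 28 falls in the class 60 – <70.
L = 60, CF = 23, f = 21, h = 10.
P25 = 60 + ((28 − 23)/21)·10 = 60 + 2.38095 = 62.381.

62.38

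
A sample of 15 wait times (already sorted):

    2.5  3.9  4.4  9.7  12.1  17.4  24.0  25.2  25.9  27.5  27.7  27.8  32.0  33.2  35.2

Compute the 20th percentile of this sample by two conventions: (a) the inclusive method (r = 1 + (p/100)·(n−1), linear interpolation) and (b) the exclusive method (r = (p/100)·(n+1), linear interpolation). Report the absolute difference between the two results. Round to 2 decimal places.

n = 15.
(a) r = 3.8; between ranks 3 (4.4) and 4 (9.7): 8.64.
(b) r = 3.2; between ranks 3 (4.4) and 4 (9.7): 5.46.
|8.64 − 5.46| = 3.18.

3.18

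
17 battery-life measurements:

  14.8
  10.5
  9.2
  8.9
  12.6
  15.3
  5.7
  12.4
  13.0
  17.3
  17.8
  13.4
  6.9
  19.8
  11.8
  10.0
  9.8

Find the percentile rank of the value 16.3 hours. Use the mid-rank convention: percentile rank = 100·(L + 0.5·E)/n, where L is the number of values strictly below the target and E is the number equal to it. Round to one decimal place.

82.4

Sorted: 5.7, 6.9, 8.9, 9.2, 9.8, 10.0, 10.5, 11.8, 12.4, 12.6, 13.0, 13.4, 14.8, 15.3, 17.3, 17.8, 19.8.
Count below 16.3: L = 14; count equal: E = 0; n = 17.
Percentile rank = 100·(14 + 0.5·0)/17 = 100·14/17 = 82.35.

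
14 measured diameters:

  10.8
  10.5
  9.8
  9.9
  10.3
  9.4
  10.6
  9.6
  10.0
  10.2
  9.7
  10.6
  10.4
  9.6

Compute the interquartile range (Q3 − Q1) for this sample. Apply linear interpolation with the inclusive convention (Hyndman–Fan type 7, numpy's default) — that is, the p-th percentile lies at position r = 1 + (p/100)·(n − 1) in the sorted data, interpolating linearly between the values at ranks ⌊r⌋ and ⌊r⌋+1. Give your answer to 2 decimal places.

Sorted: 9.4, 9.6, 9.6, 9.7, 9.8, 9.9, 10.0, 10.2, 10.3, 10.4, 10.5, 10.6, 10.6, 10.8.
n = 14.
P25: r = 4.25; ranks 4–5 are 9.7, 9.8; interpolating gives 9.725.
P75: r = 10.75; ranks 10–11 are 10.4, 10.5; interpolating gives 10.475.
Difference: 10.475 − 9.725 = 0.75.

0.75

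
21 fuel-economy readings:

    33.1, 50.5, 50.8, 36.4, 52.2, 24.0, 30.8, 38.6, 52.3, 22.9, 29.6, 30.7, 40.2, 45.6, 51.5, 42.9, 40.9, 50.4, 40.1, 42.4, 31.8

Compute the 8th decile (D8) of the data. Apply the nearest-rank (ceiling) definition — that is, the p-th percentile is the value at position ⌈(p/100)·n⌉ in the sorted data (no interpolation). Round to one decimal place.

Sorted: 22.9, 24.0, 29.6, 30.7, 30.8, 31.8, 33.1, 36.4, 38.6, 40.1, 40.2, 40.9, 42.4, 42.9, 45.6, 50.4, 50.5, 50.8, 51.5, 52.2, 52.3.
n = 21.
Position = ⌈80/100 · 21⌉ = ⌈16.8⌉ = 17.
The value at rank 17 is 50.5.

50.5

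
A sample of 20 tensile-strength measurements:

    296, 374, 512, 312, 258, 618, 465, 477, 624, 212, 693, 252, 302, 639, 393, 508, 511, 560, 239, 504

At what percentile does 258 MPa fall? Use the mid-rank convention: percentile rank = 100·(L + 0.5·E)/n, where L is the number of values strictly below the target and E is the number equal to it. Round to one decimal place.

Sorted: 212, 239, 252, 258, 296, 302, 312, 374, 393, 465, 477, 504, 508, 511, 512, 560, 618, 624, 639, 693.
Count below 258: L = 3; count equal: E = 1; n = 20.
Percentile rank = 100·(3 + 0.5·1)/20 = 100·3.5/20 = 17.5.

17.5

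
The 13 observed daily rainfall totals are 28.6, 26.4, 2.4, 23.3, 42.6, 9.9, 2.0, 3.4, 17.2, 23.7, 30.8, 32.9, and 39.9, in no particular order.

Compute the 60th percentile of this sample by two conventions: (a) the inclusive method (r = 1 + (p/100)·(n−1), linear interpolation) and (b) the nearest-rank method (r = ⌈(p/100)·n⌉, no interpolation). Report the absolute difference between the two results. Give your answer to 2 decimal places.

0.44

Sorted: 2.0, 2.4, 3.4, 9.9, 17.2, 23.3, 23.7, 26.4, 28.6, 30.8, 32.9, 39.9, 42.6.
n = 13.
(a) r = 8.2; between ranks 8 (26.4) and 9 (28.6): 26.84.
(b) the nearest-rank method: rank 8 → 26.4.
|26.84 − 26.4| = 0.44.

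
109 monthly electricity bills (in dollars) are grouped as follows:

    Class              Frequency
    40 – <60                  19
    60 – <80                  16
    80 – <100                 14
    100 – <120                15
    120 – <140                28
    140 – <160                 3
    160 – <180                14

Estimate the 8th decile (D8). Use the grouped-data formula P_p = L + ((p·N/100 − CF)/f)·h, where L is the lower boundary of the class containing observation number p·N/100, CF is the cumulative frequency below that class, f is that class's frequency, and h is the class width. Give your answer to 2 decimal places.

136.57

N = 109; target position k = 80/100 · 109 = 87.2.
Cumulative frequencies: 19, 35, 49, 64, 92, 95, 109.
Observation 87.2 falls in the class 120 – <140.
L = 120, CF = 64, f = 28, h = 20.
P80 = 120 + ((87.2 − 64)/28)·20 = 120 + 16.5714 = 136.571.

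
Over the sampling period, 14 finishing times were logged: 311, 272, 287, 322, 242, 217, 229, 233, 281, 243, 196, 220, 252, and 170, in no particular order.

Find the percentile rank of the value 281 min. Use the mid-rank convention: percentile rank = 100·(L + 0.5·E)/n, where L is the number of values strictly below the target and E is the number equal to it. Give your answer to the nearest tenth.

75.0

Sorted: 170, 196, 217, 220, 229, 233, 242, 243, 252, 272, 281, 287, 311, 322.
Count below 281: L = 10; count equal: E = 1; n = 14.
Percentile rank = 100·(10 + 0.5·1)/14 = 100·10.5/14 = 75.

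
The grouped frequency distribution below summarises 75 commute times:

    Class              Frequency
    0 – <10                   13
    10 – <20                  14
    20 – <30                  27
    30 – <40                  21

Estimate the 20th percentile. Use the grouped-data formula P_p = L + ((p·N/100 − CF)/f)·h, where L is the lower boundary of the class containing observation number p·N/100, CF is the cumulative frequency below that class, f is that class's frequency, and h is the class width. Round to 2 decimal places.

11.43

N = 75; target position k = 20/100 · 75 = 15.
Cumulative frequencies: 13, 27, 54, 75.
Observation 15 falls in the class 10 – <20.
L = 10, CF = 13, f = 14, h = 10.
P20 = 10 + ((15 − 13)/14)·10 = 10 + 1.42857 = 11.4286.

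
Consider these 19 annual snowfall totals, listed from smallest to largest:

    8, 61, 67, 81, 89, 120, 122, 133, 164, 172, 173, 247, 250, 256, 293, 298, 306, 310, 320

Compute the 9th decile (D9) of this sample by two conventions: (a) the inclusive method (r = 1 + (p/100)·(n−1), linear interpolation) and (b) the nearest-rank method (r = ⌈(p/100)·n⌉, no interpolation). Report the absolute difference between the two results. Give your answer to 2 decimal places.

n = 19.
(a) r = 17.2; between ranks 17 (306) and 18 (310): 306.8.
(b) the nearest-rank method: rank 18 → 310.
|306.8 − 310| = 3.2.

3.20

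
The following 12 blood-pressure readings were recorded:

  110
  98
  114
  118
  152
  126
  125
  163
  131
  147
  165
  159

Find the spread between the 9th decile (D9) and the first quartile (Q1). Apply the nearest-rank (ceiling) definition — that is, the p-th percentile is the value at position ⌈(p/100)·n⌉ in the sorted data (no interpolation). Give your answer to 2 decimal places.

49.00

Sorted: 98, 110, 114, 118, 125, 126, 131, 147, 152, 159, 163, 165.
n = 12.
P25: rank ⌈25/100·12⌉ = 3 → 114.
P90: rank ⌈90/100·12⌉ = 11 → 163.
Difference: 163 − 114 = 49.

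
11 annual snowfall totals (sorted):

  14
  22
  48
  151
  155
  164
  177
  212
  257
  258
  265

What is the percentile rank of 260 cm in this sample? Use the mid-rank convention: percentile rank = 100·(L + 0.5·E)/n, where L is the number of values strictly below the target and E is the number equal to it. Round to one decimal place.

90.9

Count below 260: L = 10; count equal: E = 0; n = 11.
Percentile rank = 100·(10 + 0.5·0)/11 = 100·10/11 = 90.91.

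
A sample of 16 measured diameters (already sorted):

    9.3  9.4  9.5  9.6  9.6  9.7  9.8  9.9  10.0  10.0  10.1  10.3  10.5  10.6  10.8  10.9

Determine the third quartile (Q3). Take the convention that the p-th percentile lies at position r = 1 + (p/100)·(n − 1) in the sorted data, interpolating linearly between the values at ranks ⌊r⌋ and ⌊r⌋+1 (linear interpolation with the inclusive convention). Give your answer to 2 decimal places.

n = 16.
r = 1 + (75/100)·(16 − 1) = 1 + 11.25 = 12.25.
Rank 12 is 10.3 and rank 13 is 10.5.
Interpolate: 10.3 + 0.25·(10.5 − 10.3) = 10.3 + 0.25·0.2 = 10.35.

10.35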